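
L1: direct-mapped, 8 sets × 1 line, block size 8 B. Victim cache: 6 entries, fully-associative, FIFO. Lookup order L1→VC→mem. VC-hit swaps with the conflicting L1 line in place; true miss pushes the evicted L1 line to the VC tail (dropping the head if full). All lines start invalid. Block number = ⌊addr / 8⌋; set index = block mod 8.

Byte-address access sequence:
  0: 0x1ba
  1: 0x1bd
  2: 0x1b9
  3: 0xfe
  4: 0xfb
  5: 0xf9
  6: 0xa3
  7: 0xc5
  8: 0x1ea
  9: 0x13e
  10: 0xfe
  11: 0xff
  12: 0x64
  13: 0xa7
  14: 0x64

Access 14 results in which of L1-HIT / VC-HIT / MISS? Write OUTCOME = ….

OUTCOME = VC-HIT

  [0] addr=0x1ba blk=55 s=7: MISS | VC []
  [1] addr=0x1bd blk=55 s=7: L1-HIT | VC []
  [2] addr=0x1b9 blk=55 s=7: L1-HIT | VC []
  [3] addr=0xfe blk=31 s=7: MISS | VC [55]
  [4] addr=0xfb blk=31 s=7: L1-HIT | VC [55]
  [5] addr=0xf9 blk=31 s=7: L1-HIT | VC [55]
  [6] addr=0xa3 blk=20 s=4: MISS | VC [55]
  [7] addr=0xc5 blk=24 s=0: MISS | VC [55]
  [8] addr=0x1ea blk=61 s=5: MISS | VC [55]
  [9] addr=0x13e blk=39 s=7: MISS | VC [55, 31]
  [10] addr=0xfe blk=31 s=7: VC-HIT | VC [55, 39]
  [11] addr=0xff blk=31 s=7: L1-HIT | VC [55, 39]
  [12] addr=0x64 blk=12 s=4: MISS | VC [55, 39, 20]
  [13] addr=0xa7 blk=20 s=4: VC-HIT | VC [55, 39, 12]
  [14] addr=0x64 blk=12 s=4: VC-HIT | VC [55, 39, 20]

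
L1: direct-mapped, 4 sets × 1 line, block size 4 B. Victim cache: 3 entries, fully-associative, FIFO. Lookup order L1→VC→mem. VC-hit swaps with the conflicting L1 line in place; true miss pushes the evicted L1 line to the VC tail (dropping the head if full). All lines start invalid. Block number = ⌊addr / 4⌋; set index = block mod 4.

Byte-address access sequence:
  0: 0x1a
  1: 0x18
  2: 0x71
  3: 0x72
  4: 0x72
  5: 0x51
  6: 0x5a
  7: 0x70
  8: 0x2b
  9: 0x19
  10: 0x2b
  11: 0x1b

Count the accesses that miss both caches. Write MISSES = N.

  [0] addr=0x1a blk=6 s=2: MISS | VC []
  [1] addr=0x18 blk=6 s=2: L1-HIT | VC []
  [2] addr=0x71 blk=28 s=0: MISS | VC []
  [3] addr=0x72 blk=28 s=0: L1-HIT | VC []
  [4] addr=0x72 blk=28 s=0: L1-HIT | VC []
  [5] addr=0x51 blk=20 s=0: MISS | VC [28]
  [6] addr=0x5a blk=22 s=2: MISS | VC [28, 6]
  [7] addr=0x70 blk=28 s=0: VC-HIT | VC [20, 6]
  [8] addr=0x2b blk=10 s=2: MISS | VC [20, 6, 22]
  [9] addr=0x19 blk=6 s=2: VC-HIT | VC [20, 10, 22]
  [10] addr=0x2b blk=10 s=2: VC-HIT | VC [20, 6, 22]
  [11] addr=0x1b blk=6 s=2: VC-HIT | VC [20, 10, 22]

MISSES = 5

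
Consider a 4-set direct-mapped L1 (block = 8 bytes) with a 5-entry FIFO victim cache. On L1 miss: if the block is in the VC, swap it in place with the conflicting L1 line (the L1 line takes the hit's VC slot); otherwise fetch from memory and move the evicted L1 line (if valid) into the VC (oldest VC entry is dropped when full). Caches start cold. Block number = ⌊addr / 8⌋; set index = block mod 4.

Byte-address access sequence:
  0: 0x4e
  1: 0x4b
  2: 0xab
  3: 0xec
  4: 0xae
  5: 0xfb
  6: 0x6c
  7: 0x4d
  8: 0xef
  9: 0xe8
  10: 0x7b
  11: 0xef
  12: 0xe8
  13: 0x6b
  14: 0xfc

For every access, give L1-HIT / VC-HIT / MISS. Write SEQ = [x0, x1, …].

0: 0x4e (blk 9, set 1) → MISS  vc=[]
1: 0x4b (blk 9, set 1) → L1-HIT  vc=[]
2: 0xab (blk 21, set 1) → MISS  vc=[9]
3: 0xec (blk 29, set 1) → MISS  vc=[9, 21]
4: 0xae (blk 21, set 1) → VC-HIT  vc=[9, 29]
5: 0xfb (blk 31, set 3) → MISS  vc=[9, 29]
6: 0x6c (blk 13, set 1) → MISS  vc=[9, 29, 21]
7: 0x4d (blk 9, set 1) → VC-HIT  vc=[13, 29, 21]
8: 0xef (blk 29, set 1) → VC-HIT  vc=[13, 9, 21]
9: 0xe8 (blk 29, set 1) → L1-HIT  vc=[13, 9, 21]
10: 0x7b (blk 15, set 3) → MISS  vc=[13, 9, 21, 31]
11: 0xef (blk 29, set 1) → L1-HIT  vc=[13, 9, 21, 31]
12: 0xe8 (blk 29, set 1) → L1-HIT  vc=[13, 9, 21, 31]
13: 0x6b (blk 13, set 1) → VC-HIT  vc=[29, 9, 21, 31]
14: 0xfc (blk 31, set 3) → VC-HIT  vc=[29, 9, 21, 15]

SEQ = [MISS, L1-HIT, MISS, MISS, VC-HIT, MISS, MISS, VC-HIT, VC-HIT, L1-HIT, MISS, L1-HIT, L1-HIT, VC-HIT, VC-HIT]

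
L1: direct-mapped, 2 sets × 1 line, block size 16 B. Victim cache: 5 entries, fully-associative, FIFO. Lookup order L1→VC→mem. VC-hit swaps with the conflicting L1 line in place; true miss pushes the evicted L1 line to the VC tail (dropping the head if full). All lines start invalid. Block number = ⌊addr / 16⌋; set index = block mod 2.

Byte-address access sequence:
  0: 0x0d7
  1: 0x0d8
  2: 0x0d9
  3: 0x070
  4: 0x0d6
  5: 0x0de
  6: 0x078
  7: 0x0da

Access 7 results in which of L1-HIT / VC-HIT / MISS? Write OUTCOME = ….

OUTCOME = VC-HIT

0: 0xd7 (blk 13, set 1) → MISS  vc=[]
1: 0xd8 (blk 13, set 1) → L1-HIT  vc=[]
2: 0xd9 (blk 13, set 1) → L1-HIT  vc=[]
3: 0x70 (blk 7, set 1) → MISS  vc=[13]
4: 0xd6 (blk 13, set 1) → VC-HIT  vc=[7]
5: 0xde (blk 13, set 1) → L1-HIT  vc=[7]
6: 0x78 (blk 7, set 1) → VC-HIT  vc=[13]
7: 0xda (blk 13, set 1) → VC-HIT  vc=[7]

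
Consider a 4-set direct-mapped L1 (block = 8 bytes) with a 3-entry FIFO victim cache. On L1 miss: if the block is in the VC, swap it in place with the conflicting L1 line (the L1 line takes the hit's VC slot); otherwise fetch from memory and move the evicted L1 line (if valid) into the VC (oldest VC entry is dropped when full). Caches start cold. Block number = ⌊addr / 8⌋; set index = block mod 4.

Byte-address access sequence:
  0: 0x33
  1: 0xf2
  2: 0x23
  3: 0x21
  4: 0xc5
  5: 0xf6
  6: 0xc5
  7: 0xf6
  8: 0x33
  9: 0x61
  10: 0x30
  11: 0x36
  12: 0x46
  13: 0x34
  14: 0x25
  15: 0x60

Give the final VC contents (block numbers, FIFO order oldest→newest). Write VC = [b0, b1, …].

#0 0x33→b6/s2 MISS; vc=[]
#1 0xf2→b30/s2 MISS; vc=[6]
#2 0x23→b4/s0 MISS; vc=[6]
#3 0x21→b4/s0 L1-HIT; vc=[6]
#4 0xc5→b24/s0 MISS; vc=[6,4]
#5 0xf6→b30/s2 L1-HIT; vc=[6,4]
#6 0xc5→b24/s0 L1-HIT; vc=[6,4]
#7 0xf6→b30/s2 L1-HIT; vc=[6,4]
#8 0x33→b6/s2 VC-HIT; vc=[30,4]
#9 0x61→b12/s0 MISS; vc=[30,4,24]
#10 0x30→b6/s2 L1-HIT; vc=[30,4,24]
#11 0x36→b6/s2 L1-HIT; vc=[30,4,24]
#12 0x46→b8/s0 MISS; vc=[4,24,12]
#13 0x34→b6/s2 L1-HIT; vc=[4,24,12]
#14 0x25→b4/s0 VC-HIT; vc=[8,24,12]
#15 0x60→b12/s0 VC-HIT; vc=[8,24,4]

VC = [8, 24, 4]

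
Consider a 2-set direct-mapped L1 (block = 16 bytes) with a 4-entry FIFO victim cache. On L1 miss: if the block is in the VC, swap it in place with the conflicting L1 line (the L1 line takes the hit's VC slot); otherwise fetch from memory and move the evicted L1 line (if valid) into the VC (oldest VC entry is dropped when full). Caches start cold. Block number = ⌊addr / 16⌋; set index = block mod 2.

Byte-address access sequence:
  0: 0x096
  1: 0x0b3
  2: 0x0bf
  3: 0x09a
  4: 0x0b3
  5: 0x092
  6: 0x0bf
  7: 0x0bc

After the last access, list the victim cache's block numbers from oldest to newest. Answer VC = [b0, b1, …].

  [0] addr=0x96 blk=9 s=1: MISS | VC []
  [1] addr=0xb3 blk=11 s=1: MISS | VC [9]
  [2] addr=0xbf blk=11 s=1: L1-HIT | VC [9]
  [3] addr=0x9a blk=9 s=1: VC-HIT | VC [11]
  [4] addr=0xb3 blk=11 s=1: VC-HIT | VC [9]
  [5] addr=0x92 blk=9 s=1: VC-HIT | VC [11]
  [6] addr=0xbf blk=11 s=1: VC-HIT | VC [9]
  [7] addr=0xbc blk=11 s=1: L1-HIT | VC [9]

VC = [9]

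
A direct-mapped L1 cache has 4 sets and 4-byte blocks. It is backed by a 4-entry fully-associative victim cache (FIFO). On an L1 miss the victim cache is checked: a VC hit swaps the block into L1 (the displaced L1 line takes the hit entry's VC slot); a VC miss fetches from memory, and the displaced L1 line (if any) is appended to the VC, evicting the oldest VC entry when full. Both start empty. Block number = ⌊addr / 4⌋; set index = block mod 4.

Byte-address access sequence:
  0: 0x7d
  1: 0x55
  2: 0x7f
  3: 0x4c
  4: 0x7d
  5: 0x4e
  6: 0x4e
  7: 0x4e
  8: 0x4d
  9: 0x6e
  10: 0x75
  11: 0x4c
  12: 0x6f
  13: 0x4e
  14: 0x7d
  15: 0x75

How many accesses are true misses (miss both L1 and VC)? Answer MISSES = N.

  [0] addr=0x7d blk=31 s=3: MISS | VC []
  [1] addr=0x55 blk=21 s=1: MISS | VC []
  [2] addr=0x7f blk=31 s=3: L1-HIT | VC []
  [3] addr=0x4c blk=19 s=3: MISS | VC [31]
  [4] addr=0x7d blk=31 s=3: VC-HIT | VC [19]
  [5] addr=0x4e blk=19 s=3: VC-HIT | VC [31]
  [6] addr=0x4e blk=19 s=3: L1-HIT | VC [31]
  [7] addr=0x4e blk=19 s=3: L1-HIT | VC [31]
  [8] addr=0x4d blk=19 s=3: L1-HIT | VC [31]
  [9] addr=0x6e blk=27 s=3: MISS | VC [31, 19]
  [10] addr=0x75 blk=29 s=1: MISS | VC [31, 19, 21]
  [11] addr=0x4c blk=19 s=3: VC-HIT | VC [31, 27, 21]
  [12] addr=0x6f blk=27 s=3: VC-HIT | VC [31, 19, 21]
  [13] addr=0x4e blk=19 s=3: VC-HIT | VC [31, 27, 21]
  [14] addr=0x7d blk=31 s=3: VC-HIT | VC [19, 27, 21]
  [15] addr=0x75 blk=29 s=1: L1-HIT | VC [19, 27, 21]

MISSES = 5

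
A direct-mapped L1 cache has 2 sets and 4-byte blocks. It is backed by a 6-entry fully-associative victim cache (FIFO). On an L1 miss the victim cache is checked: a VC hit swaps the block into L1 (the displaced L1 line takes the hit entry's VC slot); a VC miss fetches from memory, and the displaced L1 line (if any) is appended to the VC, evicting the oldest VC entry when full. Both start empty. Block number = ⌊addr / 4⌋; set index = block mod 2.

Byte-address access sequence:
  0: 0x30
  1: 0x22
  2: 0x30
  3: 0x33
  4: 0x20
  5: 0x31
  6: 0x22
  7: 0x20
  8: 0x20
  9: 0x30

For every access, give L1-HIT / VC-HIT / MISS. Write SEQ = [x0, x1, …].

SEQ = [MISS, MISS, VC-HIT, L1-HIT, VC-HIT, VC-HIT, VC-HIT, L1-HIT, L1-HIT, VC-HIT]

#0 0x30→b12/s0 MISS; vc=[]
#1 0x22→b8/s0 MISS; vc=[12]
#2 0x30→b12/s0 VC-HIT; vc=[8]
#3 0x33→b12/s0 L1-HIT; vc=[8]
#4 0x20→b8/s0 VC-HIT; vc=[12]
#5 0x31→b12/s0 VC-HIT; vc=[8]
#6 0x22→b8/s0 VC-HIT; vc=[12]
#7 0x20→b8/s0 L1-HIT; vc=[12]
#8 0x20→b8/s0 L1-HIT; vc=[12]
#9 0x30→b12/s0 VC-HIT; vc=[8]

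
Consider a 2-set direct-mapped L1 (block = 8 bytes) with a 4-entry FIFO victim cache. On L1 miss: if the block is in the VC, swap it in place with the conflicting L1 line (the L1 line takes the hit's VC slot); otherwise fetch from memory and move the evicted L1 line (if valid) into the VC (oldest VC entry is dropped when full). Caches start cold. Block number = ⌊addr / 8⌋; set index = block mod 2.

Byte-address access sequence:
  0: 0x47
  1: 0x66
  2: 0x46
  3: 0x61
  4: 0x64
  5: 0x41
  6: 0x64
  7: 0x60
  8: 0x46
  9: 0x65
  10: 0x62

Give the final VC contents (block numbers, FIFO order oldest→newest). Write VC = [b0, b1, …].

VC = [8]

0: 0x47 (blk 8, set 0) → MISS  vc=[]
1: 0x66 (blk 12, set 0) → MISS  vc=[8]
2: 0x46 (blk 8, set 0) → VC-HIT  vc=[12]
3: 0x61 (blk 12, set 0) → VC-HIT  vc=[8]
4: 0x64 (blk 12, set 0) → L1-HIT  vc=[8]
5: 0x41 (blk 8, set 0) → VC-HIT  vc=[12]
6: 0x64 (blk 12, set 0) → VC-HIT  vc=[8]
7: 0x60 (blk 12, set 0) → L1-HIT  vc=[8]
8: 0x46 (blk 8, set 0) → VC-HIT  vc=[12]
9: 0x65 (blk 12, set 0) → VC-HIT  vc=[8]
10: 0x62 (blk 12, set 0) → L1-HIT  vc=[8]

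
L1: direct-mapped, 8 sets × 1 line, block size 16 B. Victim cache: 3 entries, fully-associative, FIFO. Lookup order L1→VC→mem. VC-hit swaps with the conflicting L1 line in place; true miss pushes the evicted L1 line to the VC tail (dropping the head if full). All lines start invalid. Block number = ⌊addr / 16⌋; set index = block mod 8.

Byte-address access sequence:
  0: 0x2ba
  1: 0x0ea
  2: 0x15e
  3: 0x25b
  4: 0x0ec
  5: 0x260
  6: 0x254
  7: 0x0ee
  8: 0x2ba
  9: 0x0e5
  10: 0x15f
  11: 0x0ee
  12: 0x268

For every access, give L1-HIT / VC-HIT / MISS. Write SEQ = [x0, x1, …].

0: 0x2ba (blk 43, set 3) → MISS  vc=[]
1: 0xea (blk 14, set 6) → MISS  vc=[]
2: 0x15e (blk 21, set 5) → MISS  vc=[]
3: 0x25b (blk 37, set 5) → MISS  vc=[21]
4: 0xec (blk 14, set 6) → L1-HIT  vc=[21]
5: 0x260 (blk 38, set 6) → MISS  vc=[21, 14]
6: 0x254 (blk 37, set 5) → L1-HIT  vc=[21, 14]
7: 0xee (blk 14, set 6) → VC-HIT  vc=[21, 38]
8: 0x2ba (blk 43, set 3) → L1-HIT  vc=[21, 38]
9: 0xe5 (blk 14, set 6) → L1-HIT  vc=[21, 38]
10: 0x15f (blk 21, set 5) → VC-HIT  vc=[37, 38]
11: 0xee (blk 14, set 6) → L1-HIT  vc=[37, 38]
12: 0x268 (blk 38, set 6) → VC-HIT  vc=[37, 14]

SEQ = [MISS, MISS, MISS, MISS, L1-HIT, MISS, L1-HIT, VC-HIT, L1-HIT, L1-HIT, VC-HIT, L1-HIT, VC-HIT]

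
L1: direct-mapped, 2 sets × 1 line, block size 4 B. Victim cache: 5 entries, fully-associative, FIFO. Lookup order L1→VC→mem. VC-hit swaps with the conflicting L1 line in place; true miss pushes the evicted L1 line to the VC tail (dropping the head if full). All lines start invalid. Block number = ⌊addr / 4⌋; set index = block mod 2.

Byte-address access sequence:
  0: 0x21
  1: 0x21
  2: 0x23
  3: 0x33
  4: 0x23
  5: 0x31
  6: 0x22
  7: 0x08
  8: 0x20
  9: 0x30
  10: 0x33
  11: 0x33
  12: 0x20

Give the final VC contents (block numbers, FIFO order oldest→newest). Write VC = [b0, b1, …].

  [0] addr=0x21 blk=8 s=0: MISS | VC []
  [1] addr=0x21 blk=8 s=0: L1-HIT | VC []
  [2] addr=0x23 blk=8 s=0: L1-HIT | VC []
  [3] addr=0x33 blk=12 s=0: MISS | VC [8]
  [4] addr=0x23 blk=8 s=0: VC-HIT | VC [12]
  [5] addr=0x31 blk=12 s=0: VC-HIT | VC [8]
  [6] addr=0x22 blk=8 s=0: VC-HIT | VC [12]
  [7] addr=0x8 blk=2 s=0: MISS | VC [12, 8]
  [8] addr=0x20 blk=8 s=0: VC-HIT | VC [12, 2]
  [9] addr=0x30 blk=12 s=0: VC-HIT | VC [8, 2]
  [10] addr=0x33 blk=12 s=0: L1-HIT | VC [8, 2]
  [11] addr=0x33 blk=12 s=0: L1-HIT | VC [8, 2]
  [12] addr=0x20 blk=8 s=0: VC-HIT | VC [12, 2]

VC = [12, 2]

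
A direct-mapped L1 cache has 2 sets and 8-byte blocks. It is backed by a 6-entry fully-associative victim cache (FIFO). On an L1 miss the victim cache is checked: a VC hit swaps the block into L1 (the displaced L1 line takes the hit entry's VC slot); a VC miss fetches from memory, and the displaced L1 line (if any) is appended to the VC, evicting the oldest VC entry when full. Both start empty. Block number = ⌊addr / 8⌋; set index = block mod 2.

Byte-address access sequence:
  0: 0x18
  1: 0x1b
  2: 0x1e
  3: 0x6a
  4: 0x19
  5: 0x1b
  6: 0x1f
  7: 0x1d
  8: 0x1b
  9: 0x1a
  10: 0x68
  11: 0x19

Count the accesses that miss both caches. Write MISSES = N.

MISSES = 2

0: 0x18 (blk 3, set 1) → MISS  vc=[]
1: 0x1b (blk 3, set 1) → L1-HIT  vc=[]
2: 0x1e (blk 3, set 1) → L1-HIT  vc=[]
3: 0x6a (blk 13, set 1) → MISS  vc=[3]
4: 0x19 (blk 3, set 1) → VC-HIT  vc=[13]
5: 0x1b (blk 3, set 1) → L1-HIT  vc=[13]
6: 0x1f (blk 3, set 1) → L1-HIT  vc=[13]
7: 0x1d (blk 3, set 1) → L1-HIT  vc=[13]
8: 0x1b (blk 3, set 1) → L1-HIT  vc=[13]
9: 0x1a (blk 3, set 1) → L1-HIT  vc=[13]
10: 0x68 (blk 13, set 1) → VC-HIT  vc=[3]
11: 0x19 (blk 3, set 1) → VC-HIT  vc=[13]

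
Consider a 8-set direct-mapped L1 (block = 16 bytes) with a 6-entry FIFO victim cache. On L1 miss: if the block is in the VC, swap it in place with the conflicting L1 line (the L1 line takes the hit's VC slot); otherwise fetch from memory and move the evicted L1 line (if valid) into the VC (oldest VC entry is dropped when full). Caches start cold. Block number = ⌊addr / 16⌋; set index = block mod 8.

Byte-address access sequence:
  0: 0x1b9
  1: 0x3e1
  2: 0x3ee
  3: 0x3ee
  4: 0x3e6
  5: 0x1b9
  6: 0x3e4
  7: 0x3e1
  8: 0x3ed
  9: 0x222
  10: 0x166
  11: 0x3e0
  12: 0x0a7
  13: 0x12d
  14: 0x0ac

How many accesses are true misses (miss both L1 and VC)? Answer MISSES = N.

  [0] addr=0x1b9 blk=27 s=3: MISS | VC []
  [1] addr=0x3e1 blk=62 s=6: MISS | VC []
  [2] addr=0x3ee blk=62 s=6: L1-HIT | VC []
  [3] addr=0x3ee blk=62 s=6: L1-HIT | VC []
  [4] addr=0x3e6 blk=62 s=6: L1-HIT | VC []
  [5] addr=0x1b9 blk=27 s=3: L1-HIT | VC []
  [6] addr=0x3e4 blk=62 s=6: L1-HIT | VC []
  [7] addr=0x3e1 blk=62 s=6: L1-HIT | VC []
  [8] addr=0x3ed blk=62 s=6: L1-HIT | VC []
  [9] addr=0x222 blk=34 s=2: MISS | VC []
  [10] addr=0x166 blk=22 s=6: MISS | VC [62]
  [11] addr=0x3e0 blk=62 s=6: VC-HIT | VC [22]
  [12] addr=0xa7 blk=10 s=2: MISS | VC [22, 34]
  [13] addr=0x12d blk=18 s=2: MISS | VC [22, 34, 10]
  [14] addr=0xac blk=10 s=2: VC-HIT | VC [22, 34, 18]

MISSES = 6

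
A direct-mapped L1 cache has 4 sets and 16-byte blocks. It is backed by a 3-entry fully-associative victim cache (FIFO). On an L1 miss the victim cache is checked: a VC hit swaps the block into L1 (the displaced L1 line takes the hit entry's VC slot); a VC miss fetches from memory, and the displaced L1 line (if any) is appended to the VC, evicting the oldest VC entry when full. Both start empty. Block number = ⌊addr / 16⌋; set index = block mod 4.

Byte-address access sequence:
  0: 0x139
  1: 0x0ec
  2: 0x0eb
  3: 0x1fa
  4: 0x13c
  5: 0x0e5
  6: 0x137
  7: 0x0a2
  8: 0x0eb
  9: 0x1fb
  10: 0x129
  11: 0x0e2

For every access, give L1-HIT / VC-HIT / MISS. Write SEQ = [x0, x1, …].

SEQ = [MISS, MISS, L1-HIT, MISS, VC-HIT, L1-HIT, L1-HIT, MISS, VC-HIT, VC-HIT, MISS, VC-HIT]

0: 0x139 (blk 19, set 3) → MISS  vc=[]
1: 0xec (blk 14, set 2) → MISS  vc=[]
2: 0xeb (blk 14, set 2) → L1-HIT  vc=[]
3: 0x1fa (blk 31, set 3) → MISS  vc=[19]
4: 0x13c (blk 19, set 3) → VC-HIT  vc=[31]
5: 0xe5 (blk 14, set 2) → L1-HIT  vc=[31]
6: 0x137 (blk 19, set 3) → L1-HIT  vc=[31]
7: 0xa2 (blk 10, set 2) → MISS  vc=[31, 14]
8: 0xeb (blk 14, set 2) → VC-HIT  vc=[31, 10]
9: 0x1fb (blk 31, set 3) → VC-HIT  vc=[19, 10]
10: 0x129 (blk 18, set 2) → MISS  vc=[19, 10, 14]
11: 0xe2 (blk 14, set 2) → VC-HIT  vc=[19, 10, 18]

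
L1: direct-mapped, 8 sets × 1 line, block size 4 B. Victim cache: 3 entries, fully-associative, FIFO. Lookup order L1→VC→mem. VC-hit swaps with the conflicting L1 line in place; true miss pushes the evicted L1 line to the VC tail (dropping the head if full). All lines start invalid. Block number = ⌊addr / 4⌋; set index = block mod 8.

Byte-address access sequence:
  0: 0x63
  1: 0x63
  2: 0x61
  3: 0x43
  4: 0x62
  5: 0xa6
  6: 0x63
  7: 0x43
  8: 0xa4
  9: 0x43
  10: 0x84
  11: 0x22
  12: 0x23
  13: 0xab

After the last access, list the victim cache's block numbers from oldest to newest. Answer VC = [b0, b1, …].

VC = [24, 41, 16]

  [0] addr=0x63 blk=24 s=0: MISS | VC []
  [1] addr=0x63 blk=24 s=0: L1-HIT | VC []
  [2] addr=0x61 blk=24 s=0: L1-HIT | VC []
  [3] addr=0x43 blk=16 s=0: MISS | VC [24]
  [4] addr=0x62 blk=24 s=0: VC-HIT | VC [16]
  [5] addr=0xa6 blk=41 s=1: MISS | VC [16]
  [6] addr=0x63 blk=24 s=0: L1-HIT | VC [16]
  [7] addr=0x43 blk=16 s=0: VC-HIT | VC [24]
  [8] addr=0xa4 blk=41 s=1: L1-HIT | VC [24]
  [9] addr=0x43 blk=16 s=0: L1-HIT | VC [24]
  [10] addr=0x84 blk=33 s=1: MISS | VC [24, 41]
  [11] addr=0x22 blk=8 s=0: MISS | VC [24, 41, 16]
  [12] addr=0x23 blk=8 s=0: L1-HIT | VC [24, 41, 16]
  [13] addr=0xab blk=42 s=2: MISS | VC [24, 41, 16]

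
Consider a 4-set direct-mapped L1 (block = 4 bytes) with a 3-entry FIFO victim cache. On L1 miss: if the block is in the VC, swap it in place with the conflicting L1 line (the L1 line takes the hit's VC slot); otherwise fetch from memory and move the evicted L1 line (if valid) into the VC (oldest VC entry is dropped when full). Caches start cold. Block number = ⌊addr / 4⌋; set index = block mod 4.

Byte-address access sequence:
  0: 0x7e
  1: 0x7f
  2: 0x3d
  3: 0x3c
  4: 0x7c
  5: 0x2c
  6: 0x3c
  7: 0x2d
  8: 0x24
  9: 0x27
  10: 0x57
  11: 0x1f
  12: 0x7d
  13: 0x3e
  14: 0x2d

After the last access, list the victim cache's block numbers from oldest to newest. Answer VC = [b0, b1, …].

  [0] addr=0x7e blk=31 s=3: MISS | VC []
  [1] addr=0x7f blk=31 s=3: L1-HIT | VC []
  [2] addr=0x3d blk=15 s=3: MISS | VC [31]
  [3] addr=0x3c blk=15 s=3: L1-HIT | VC [31]
  [4] addr=0x7c blk=31 s=3: VC-HIT | VC [15]
  [5] addr=0x2c blk=11 s=3: MISS | VC [15, 31]
  [6] addr=0x3c blk=15 s=3: VC-HIT | VC [11, 31]
  [7] addr=0x2d blk=11 s=3: VC-HIT | VC [15, 31]
  [8] addr=0x24 blk=9 s=1: MISS | VC [15, 31]
  [9] addr=0x27 blk=9 s=1: L1-HIT | VC [15, 31]
  [10] addr=0x57 blk=21 s=1: MISS | VC [15, 31, 9]
  [11] addr=0x1f blk=7 s=3: MISS | VC [31, 9, 11]
  [12] addr=0x7d blk=31 s=3: VC-HIT | VC [7, 9, 11]
  [13] addr=0x3e blk=15 s=3: MISS | VC [9, 11, 31]
  [14] addr=0x2d blk=11 s=3: VC-HIT | VC [9, 15, 31]

VC = [9, 15, 31]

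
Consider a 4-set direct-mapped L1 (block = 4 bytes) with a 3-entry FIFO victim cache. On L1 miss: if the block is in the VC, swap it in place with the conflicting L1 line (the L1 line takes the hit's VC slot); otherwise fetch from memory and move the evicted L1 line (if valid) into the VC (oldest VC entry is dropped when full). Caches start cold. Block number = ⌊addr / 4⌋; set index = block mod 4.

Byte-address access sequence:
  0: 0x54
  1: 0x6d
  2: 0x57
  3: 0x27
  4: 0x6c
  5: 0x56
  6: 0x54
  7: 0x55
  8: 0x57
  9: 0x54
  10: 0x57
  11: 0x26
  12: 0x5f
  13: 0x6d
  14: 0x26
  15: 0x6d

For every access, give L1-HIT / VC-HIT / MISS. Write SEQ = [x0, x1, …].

SEQ = [MISS, MISS, L1-HIT, MISS, L1-HIT, VC-HIT, L1-HIT, L1-HIT, L1-HIT, L1-HIT, L1-HIT, VC-HIT, MISS, VC-HIT, L1-HIT, L1-HIT]

  [0] addr=0x54 blk=21 s=1: MISS | VC []
  [1] addr=0x6d blk=27 s=3: MISS | VC []
  [2] addr=0x57 blk=21 s=1: L1-HIT | VC []
  [3] addr=0x27 blk=9 s=1: MISS | VC [21]
  [4] addr=0x6c blk=27 s=3: L1-HIT | VC [21]
  [5] addr=0x56 blk=21 s=1: VC-HIT | VC [9]
  [6] addr=0x54 blk=21 s=1: L1-HIT | VC [9]
  [7] addr=0x55 blk=21 s=1: L1-HIT | VC [9]
  [8] addr=0x57 blk=21 s=1: L1-HIT | VC [9]
  [9] addr=0x54 blk=21 s=1: L1-HIT | VC [9]
  [10] addr=0x57 blk=21 s=1: L1-HIT | VC [9]
  [11] addr=0x26 blk=9 s=1: VC-HIT | VC [21]
  [12] addr=0x5f blk=23 s=3: MISS | VC [21, 27]
  [13] addr=0x6d blk=27 s=3: VC-HIT | VC [21, 23]
  [14] addr=0x26 blk=9 s=1: L1-HIT | VC [21, 23]
  [15] addr=0x6d blk=27 s=3: L1-HIT | VC [21, 23]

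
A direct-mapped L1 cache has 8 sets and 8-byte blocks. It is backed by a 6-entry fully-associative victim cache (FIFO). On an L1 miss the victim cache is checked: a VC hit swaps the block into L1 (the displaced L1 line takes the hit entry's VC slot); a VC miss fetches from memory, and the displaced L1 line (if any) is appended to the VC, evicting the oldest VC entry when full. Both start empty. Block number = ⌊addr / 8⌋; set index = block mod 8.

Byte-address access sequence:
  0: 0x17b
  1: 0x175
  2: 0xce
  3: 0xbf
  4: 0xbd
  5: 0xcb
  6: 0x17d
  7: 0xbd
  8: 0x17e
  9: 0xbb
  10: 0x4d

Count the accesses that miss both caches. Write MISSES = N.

MISSES = 5

0: 0x17b (blk 47, set 7) → MISS  vc=[]
1: 0x175 (blk 46, set 6) → MISS  vc=[]
2: 0xce (blk 25, set 1) → MISS  vc=[]
3: 0xbf (blk 23, set 7) → MISS  vc=[47]
4: 0xbd (blk 23, set 7) → L1-HIT  vc=[47]
5: 0xcb (blk 25, set 1) → L1-HIT  vc=[47]
6: 0x17d (blk 47, set 7) → VC-HIT  vc=[23]
7: 0xbd (blk 23, set 7) → VC-HIT  vc=[47]
8: 0x17e (blk 47, set 7) → VC-HIT  vc=[23]
9: 0xbb (blk 23, set 7) → VC-HIT  vc=[47]
10: 0x4d (blk 9, set 1) → MISS  vc=[47, 25]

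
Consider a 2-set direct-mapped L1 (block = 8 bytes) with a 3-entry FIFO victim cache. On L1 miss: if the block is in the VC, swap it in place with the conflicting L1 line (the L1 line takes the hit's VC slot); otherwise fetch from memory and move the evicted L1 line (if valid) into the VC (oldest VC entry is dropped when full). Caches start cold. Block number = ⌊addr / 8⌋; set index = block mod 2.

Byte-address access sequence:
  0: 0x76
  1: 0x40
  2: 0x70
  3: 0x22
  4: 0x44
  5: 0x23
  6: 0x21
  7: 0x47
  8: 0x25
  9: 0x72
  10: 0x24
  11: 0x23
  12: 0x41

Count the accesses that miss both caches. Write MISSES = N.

MISSES = 3

  [0] addr=0x76 blk=14 s=0: MISS | VC []
  [1] addr=0x40 blk=8 s=0: MISS | VC [14]
  [2] addr=0x70 blk=14 s=0: VC-HIT | VC [8]
  [3] addr=0x22 blk=4 s=0: MISS | VC [8, 14]
  [4] addr=0x44 blk=8 s=0: VC-HIT | VC [4, 14]
  [5] addr=0x23 blk=4 s=0: VC-HIT | VC [8, 14]
  [6] addr=0x21 blk=4 s=0: L1-HIT | VC [8, 14]
  [7] addr=0x47 blk=8 s=0: VC-HIT | VC [4, 14]
  [8] addr=0x25 blk=4 s=0: VC-HIT | VC [8, 14]
  [9] addr=0x72 blk=14 s=0: VC-HIT | VC [8, 4]
  [10] addr=0x24 blk=4 s=0: VC-HIT | VC [8, 14]
  [11] addr=0x23 blk=4 s=0: L1-HIT | VC [8, 14]
  [12] addr=0x41 blk=8 s=0: VC-HIT | VC [4, 14]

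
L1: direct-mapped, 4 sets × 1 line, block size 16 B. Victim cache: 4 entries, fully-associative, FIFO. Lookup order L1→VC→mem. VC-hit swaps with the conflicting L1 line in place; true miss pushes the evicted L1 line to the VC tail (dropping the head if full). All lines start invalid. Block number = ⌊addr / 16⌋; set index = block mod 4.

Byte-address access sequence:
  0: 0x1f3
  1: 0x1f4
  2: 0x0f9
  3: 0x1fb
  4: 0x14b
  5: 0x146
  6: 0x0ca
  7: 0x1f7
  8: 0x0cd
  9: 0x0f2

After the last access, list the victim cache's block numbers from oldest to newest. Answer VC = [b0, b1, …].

  [0] addr=0x1f3 blk=31 s=3: MISS | VC []
  [1] addr=0x1f4 blk=31 s=3: L1-HIT | VC []
  [2] addr=0xf9 blk=15 s=3: MISS | VC [31]
  [3] addr=0x1fb blk=31 s=3: VC-HIT | VC [15]
  [4] addr=0x14b blk=20 s=0: MISS | VC [15]
  [5] addr=0x146 blk=20 s=0: L1-HIT | VC [15]
  [6] addr=0xca blk=12 s=0: MISS | VC [15, 20]
  [7] addr=0x1f7 blk=31 s=3: L1-HIT | VC [15, 20]
  [8] addr=0xcd blk=12 s=0: L1-HIT | VC [15, 20]
  [9] addr=0xf2 blk=15 s=3: VC-HIT | VC [31, 20]

VC = [31, 20]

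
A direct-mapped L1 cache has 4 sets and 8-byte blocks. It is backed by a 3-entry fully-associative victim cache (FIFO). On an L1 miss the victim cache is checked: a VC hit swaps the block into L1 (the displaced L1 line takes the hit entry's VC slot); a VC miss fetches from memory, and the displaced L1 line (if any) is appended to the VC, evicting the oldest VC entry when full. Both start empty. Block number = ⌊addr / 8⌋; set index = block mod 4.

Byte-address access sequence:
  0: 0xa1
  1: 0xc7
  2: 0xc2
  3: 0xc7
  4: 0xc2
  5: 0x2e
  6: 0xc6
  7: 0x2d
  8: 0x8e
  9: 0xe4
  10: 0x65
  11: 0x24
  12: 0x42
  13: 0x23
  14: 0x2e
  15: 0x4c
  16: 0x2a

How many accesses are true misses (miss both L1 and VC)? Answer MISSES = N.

MISSES = 10

  [0] addr=0xa1 blk=20 s=0: MISS | VC []
  [1] addr=0xc7 blk=24 s=0: MISS | VC [20]
  [2] addr=0xc2 blk=24 s=0: L1-HIT | VC [20]
  [3] addr=0xc7 blk=24 s=0: L1-HIT | VC [20]
  [4] addr=0xc2 blk=24 s=0: L1-HIT | VC [20]
  [5] addr=0x2e blk=5 s=1: MISS | VC [20]
  [6] addr=0xc6 blk=24 s=0: L1-HIT | VC [20]
  [7] addr=0x2d blk=5 s=1: L1-HIT | VC [20]
  [8] addr=0x8e blk=17 s=1: MISS | VC [20, 5]
  [9] addr=0xe4 blk=28 s=0: MISS | VC [20, 5, 24]
  [10] addr=0x65 blk=12 s=0: MISS | VC [5, 24, 28]
  [11] addr=0x24 blk=4 s=0: MISS | VC [24, 28, 12]
  [12] addr=0x42 blk=8 s=0: MISS | VC [28, 12, 4]
  [13] addr=0x23 blk=4 s=0: VC-HIT | VC [28, 12, 8]
  [14] addr=0x2e blk=5 s=1: MISS | VC [12, 8, 17]
  [15] addr=0x4c blk=9 s=1: MISS | VC [8, 17, 5]
  [16] addr=0x2a blk=5 s=1: VC-HIT | VC [8, 17, 9]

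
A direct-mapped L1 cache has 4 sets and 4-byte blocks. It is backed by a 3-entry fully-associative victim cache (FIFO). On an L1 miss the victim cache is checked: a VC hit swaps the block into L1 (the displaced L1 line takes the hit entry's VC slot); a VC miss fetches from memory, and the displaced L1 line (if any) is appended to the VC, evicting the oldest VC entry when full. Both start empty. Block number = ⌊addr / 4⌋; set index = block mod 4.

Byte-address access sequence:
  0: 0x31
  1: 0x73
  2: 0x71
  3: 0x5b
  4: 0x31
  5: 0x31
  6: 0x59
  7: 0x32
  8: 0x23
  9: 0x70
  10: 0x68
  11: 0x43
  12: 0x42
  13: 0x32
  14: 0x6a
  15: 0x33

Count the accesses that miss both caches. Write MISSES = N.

  [0] addr=0x31 blk=12 s=0: MISS | VC []
  [1] addr=0x73 blk=28 s=0: MISS | VC [12]
  [2] addr=0x71 blk=28 s=0: L1-HIT | VC [12]
  [3] addr=0x5b blk=22 s=2: MISS | VC [12]
  [4] addr=0x31 blk=12 s=0: VC-HIT | VC [28]
  [5] addr=0x31 blk=12 s=0: L1-HIT | VC [28]
  [6] addr=0x59 blk=22 s=2: L1-HIT | VC [28]
  [7] addr=0x32 blk=12 s=0: L1-HIT | VC [28]
  [8] addr=0x23 blk=8 s=0: MISS | VC [28, 12]
  [9] addr=0x70 blk=28 s=0: VC-HIT | VC [8, 12]
  [10] addr=0x68 blk=26 s=2: MISS | VC [8, 12, 22]
  [11] addr=0x43 blk=16 s=0: MISS | VC [12, 22, 28]
  [12] addr=0x42 blk=16 s=0: L1-HIT | VC [12, 22, 28]
  [13] addr=0x32 blk=12 s=0: VC-HIT | VC [16, 22, 28]
  [14] addr=0x6a blk=26 s=2: L1-HIT | VC [16, 22, 28]
  [15] addr=0x33 blk=12 s=0: L1-HIT | VC [16, 22, 28]

MISSES = 6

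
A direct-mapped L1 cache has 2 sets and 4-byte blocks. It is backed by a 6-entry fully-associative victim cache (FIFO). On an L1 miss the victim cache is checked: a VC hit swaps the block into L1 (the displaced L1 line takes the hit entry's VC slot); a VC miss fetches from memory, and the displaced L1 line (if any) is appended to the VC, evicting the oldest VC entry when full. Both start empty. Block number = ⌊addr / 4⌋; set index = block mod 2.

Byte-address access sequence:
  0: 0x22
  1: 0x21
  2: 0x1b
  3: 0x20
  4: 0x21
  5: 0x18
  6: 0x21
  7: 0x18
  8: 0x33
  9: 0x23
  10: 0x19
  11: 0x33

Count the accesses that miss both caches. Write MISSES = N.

MISSES = 3

0: 0x22 (blk 8, set 0) → MISS  vc=[]
1: 0x21 (blk 8, set 0) → L1-HIT  vc=[]
2: 0x1b (blk 6, set 0) → MISS  vc=[8]
3: 0x20 (blk 8, set 0) → VC-HIT  vc=[6]
4: 0x21 (blk 8, set 0) → L1-HIT  vc=[6]
5: 0x18 (blk 6, set 0) → VC-HIT  vc=[8]
6: 0x21 (blk 8, set 0) → VC-HIT  vc=[6]
7: 0x18 (blk 6, set 0) → VC-HIT  vc=[8]
8: 0x33 (blk 12, set 0) → MISS  vc=[8, 6]
9: 0x23 (blk 8, set 0) → VC-HIT  vc=[12, 6]
10: 0x19 (blk 6, set 0) → VC-HIT  vc=[12, 8]
11: 0x33 (blk 12, set 0) → VC-HIT  vc=[6, 8]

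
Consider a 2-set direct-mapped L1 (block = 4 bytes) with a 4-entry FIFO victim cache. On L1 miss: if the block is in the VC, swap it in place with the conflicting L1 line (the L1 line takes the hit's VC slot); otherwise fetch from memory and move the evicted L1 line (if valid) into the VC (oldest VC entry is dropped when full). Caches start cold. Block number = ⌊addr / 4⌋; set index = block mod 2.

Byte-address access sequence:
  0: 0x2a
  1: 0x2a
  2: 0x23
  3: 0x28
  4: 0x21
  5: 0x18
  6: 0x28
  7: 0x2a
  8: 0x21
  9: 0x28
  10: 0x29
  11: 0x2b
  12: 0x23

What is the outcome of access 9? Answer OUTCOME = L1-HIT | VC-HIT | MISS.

#0 0x2a→b10/s0 MISS; vc=[]
#1 0x2a→b10/s0 L1-HIT; vc=[]
#2 0x23→b8/s0 MISS; vc=[10]
#3 0x28→b10/s0 VC-HIT; vc=[8]
#4 0x21→b8/s0 VC-HIT; vc=[10]
#5 0x18→b6/s0 MISS; vc=[10,8]
#6 0x28→b10/s0 VC-HIT; vc=[6,8]
#7 0x2a→b10/s0 L1-HIT; vc=[6,8]
#8 0x21→b8/s0 VC-HIT; vc=[6,10]
#9 0x28→b10/s0 VC-HIT; vc=[6,8]
#10 0x29→b10/s0 L1-HIT; vc=[6,8]
#11 0x2b→b10/s0 L1-HIT; vc=[6,8]
#12 0x23→b8/s0 VC-HIT; vc=[6,10]

OUTCOME = VC-HIT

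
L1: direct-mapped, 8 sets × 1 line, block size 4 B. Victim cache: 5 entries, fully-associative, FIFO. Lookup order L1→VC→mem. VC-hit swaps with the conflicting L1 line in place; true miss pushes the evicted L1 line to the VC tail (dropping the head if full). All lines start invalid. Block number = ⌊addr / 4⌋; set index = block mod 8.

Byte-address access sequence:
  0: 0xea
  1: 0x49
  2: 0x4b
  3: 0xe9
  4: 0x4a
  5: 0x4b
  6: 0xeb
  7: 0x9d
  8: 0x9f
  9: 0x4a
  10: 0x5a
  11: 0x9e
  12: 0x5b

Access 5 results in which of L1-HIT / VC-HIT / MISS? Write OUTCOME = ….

OUTCOME = L1-HIT

  [0] addr=0xea blk=58 s=2: MISS | VC []
  [1] addr=0x49 blk=18 s=2: MISS | VC [58]
  [2] addr=0x4b blk=18 s=2: L1-HIT | VC [58]
  [3] addr=0xe9 blk=58 s=2: VC-HIT | VC [18]
  [4] addr=0x4a blk=18 s=2: VC-HIT | VC [58]
  [5] addr=0x4b blk=18 s=2: L1-HIT | VC [58]
  [6] addr=0xeb blk=58 s=2: VC-HIT | VC [18]
  [7] addr=0x9d blk=39 s=7: MISS | VC [18]
  [8] addr=0x9f blk=39 s=7: L1-HIT | VC [18]
  [9] addr=0x4a blk=18 s=2: VC-HIT | VC [58]
  [10] addr=0x5a blk=22 s=6: MISS | VC [58]
  [11] addr=0x9e blk=39 s=7: L1-HIT | VC [58]
  [12] addr=0x5b blk=22 s=6: L1-HIT | VC [58]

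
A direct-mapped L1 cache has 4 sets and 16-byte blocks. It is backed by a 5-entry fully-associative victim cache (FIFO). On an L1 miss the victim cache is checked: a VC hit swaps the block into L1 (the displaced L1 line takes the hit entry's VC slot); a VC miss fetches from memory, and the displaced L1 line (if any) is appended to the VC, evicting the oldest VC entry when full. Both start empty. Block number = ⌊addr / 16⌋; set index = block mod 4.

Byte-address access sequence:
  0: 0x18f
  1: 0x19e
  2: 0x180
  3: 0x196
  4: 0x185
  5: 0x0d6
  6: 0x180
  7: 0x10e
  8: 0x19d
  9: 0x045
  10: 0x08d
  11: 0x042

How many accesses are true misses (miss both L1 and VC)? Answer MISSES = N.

MISSES = 6

0: 0x18f (blk 24, set 0) → MISS  vc=[]
1: 0x19e (blk 25, set 1) → MISS  vc=[]
2: 0x180 (blk 24, set 0) → L1-HIT  vc=[]
3: 0x196 (blk 25, set 1) → L1-HIT  vc=[]
4: 0x185 (blk 24, set 0) → L1-HIT  vc=[]
5: 0xd6 (blk 13, set 1) → MISS  vc=[25]
6: 0x180 (blk 24, set 0) → L1-HIT  vc=[25]
7: 0x10e (blk 16, set 0) → MISS  vc=[25, 24]
8: 0x19d (blk 25, set 1) → VC-HIT  vc=[13, 24]
9: 0x45 (blk 4, set 0) → MISS  vc=[13, 24, 16]
10: 0x8d (blk 8, set 0) → MISS  vc=[13, 24, 16, 4]
11: 0x42 (blk 4, set 0) → VC-HIT  vc=[13, 24, 16, 8]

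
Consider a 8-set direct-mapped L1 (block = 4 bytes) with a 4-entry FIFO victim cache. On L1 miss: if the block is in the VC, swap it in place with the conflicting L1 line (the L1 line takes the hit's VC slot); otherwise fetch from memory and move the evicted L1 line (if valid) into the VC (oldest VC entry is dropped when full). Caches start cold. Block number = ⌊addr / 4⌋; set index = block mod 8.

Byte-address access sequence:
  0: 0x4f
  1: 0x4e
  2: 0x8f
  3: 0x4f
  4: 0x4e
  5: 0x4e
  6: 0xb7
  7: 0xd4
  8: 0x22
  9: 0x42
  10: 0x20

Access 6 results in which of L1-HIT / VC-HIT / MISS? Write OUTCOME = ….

OUTCOME = MISS

0: 0x4f (blk 19, set 3) → MISS  vc=[]
1: 0x4e (blk 19, set 3) → L1-HIT  vc=[]
2: 0x8f (blk 35, set 3) → MISS  vc=[19]
3: 0x4f (blk 19, set 3) → VC-HIT  vc=[35]
4: 0x4e (blk 19, set 3) → L1-HIT  vc=[35]
5: 0x4e (blk 19, set 3) → L1-HIT  vc=[35]
6: 0xb7 (blk 45, set 5) → MISS  vc=[35]
7: 0xd4 (blk 53, set 5) → MISS  vc=[35, 45]
8: 0x22 (blk 8, set 0) → MISS  vc=[35, 45]
9: 0x42 (blk 16, set 0) → MISS  vc=[35, 45, 8]
10: 0x20 (blk 8, set 0) → VC-HIT  vc=[35, 45, 16]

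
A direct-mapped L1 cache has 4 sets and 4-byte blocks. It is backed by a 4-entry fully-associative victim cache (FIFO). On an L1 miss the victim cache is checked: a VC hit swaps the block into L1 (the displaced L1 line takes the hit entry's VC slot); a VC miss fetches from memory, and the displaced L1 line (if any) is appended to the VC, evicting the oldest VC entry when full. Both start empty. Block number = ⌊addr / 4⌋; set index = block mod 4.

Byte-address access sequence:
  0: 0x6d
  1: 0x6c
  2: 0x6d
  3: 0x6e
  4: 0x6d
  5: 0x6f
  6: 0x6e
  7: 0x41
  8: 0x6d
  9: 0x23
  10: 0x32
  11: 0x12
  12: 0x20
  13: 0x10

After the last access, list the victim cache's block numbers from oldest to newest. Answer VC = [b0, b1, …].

VC = [16, 8, 12]

#0 0x6d→b27/s3 MISS; vc=[]
#1 0x6c→b27/s3 L1-HIT; vc=[]
#2 0x6d→b27/s3 L1-HIT; vc=[]
#3 0x6e→b27/s3 L1-HIT; vc=[]
#4 0x6d→b27/s3 L1-HIT; vc=[]
#5 0x6f→b27/s3 L1-HIT; vc=[]
#6 0x6e→b27/s3 L1-HIT; vc=[]
#7 0x41→b16/s0 MISS; vc=[]
#8 0x6d→b27/s3 L1-HIT; vc=[]
#9 0x23→b8/s0 MISS; vc=[16]
#10 0x32→b12/s0 MISS; vc=[16,8]
#11 0x12→b4/s0 MISS; vc=[16,8,12]
#12 0x20→b8/s0 VC-HIT; vc=[16,4,12]
#13 0x10→b4/s0 VC-HIT; vc=[16,8,12]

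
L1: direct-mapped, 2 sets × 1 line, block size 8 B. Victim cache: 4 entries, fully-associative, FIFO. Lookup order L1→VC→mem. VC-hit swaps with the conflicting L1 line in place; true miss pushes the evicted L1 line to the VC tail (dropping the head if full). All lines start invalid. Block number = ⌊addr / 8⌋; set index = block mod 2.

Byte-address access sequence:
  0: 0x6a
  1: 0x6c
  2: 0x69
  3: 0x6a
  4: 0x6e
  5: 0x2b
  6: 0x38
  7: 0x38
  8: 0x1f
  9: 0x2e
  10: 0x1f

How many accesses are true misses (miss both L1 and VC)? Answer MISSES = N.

  [0] addr=0x6a blk=13 s=1: MISS | VC []
  [1] addr=0x6c blk=13 s=1: L1-HIT | VC []
  [2] addr=0x69 blk=13 s=1: L1-HIT | VC []
  [3] addr=0x6a blk=13 s=1: L1-HIT | VC []
  [4] addr=0x6e blk=13 s=1: L1-HIT | VC []
  [5] addr=0x2b blk=5 s=1: MISS | VC [13]
  [6] addr=0x38 blk=7 s=1: MISS | VC [13, 5]
  [7] addr=0x38 blk=7 s=1: L1-HIT | VC [13, 5]
  [8] addr=0x1f blk=3 s=1: MISS | VC [13, 5, 7]
  [9] addr=0x2e blk=5 s=1: VC-HIT | VC [13, 3, 7]
  [10] addr=0x1f blk=3 s=1: VC-HIT | VC [13, 5, 7]

MISSES = 4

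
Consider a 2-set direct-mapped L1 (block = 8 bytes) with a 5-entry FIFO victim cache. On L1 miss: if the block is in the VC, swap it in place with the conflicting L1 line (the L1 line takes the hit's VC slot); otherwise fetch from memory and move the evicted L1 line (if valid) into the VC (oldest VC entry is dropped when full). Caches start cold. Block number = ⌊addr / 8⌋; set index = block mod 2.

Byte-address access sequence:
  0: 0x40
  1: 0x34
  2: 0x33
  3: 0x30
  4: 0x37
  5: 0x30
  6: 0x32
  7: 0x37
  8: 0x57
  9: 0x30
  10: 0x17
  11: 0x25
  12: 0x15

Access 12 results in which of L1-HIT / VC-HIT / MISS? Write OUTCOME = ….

OUTCOME = VC-HIT

  [0] addr=0x40 blk=8 s=0: MISS | VC []
  [1] addr=0x34 blk=6 s=0: MISS | VC [8]
  [2] addr=0x33 blk=6 s=0: L1-HIT | VC [8]
  [3] addr=0x30 blk=6 s=0: L1-HIT | VC [8]
  [4] addr=0x37 blk=6 s=0: L1-HIT | VC [8]
  [5] addr=0x30 blk=6 s=0: L1-HIT | VC [8]
  [6] addr=0x32 blk=6 s=0: L1-HIT | VC [8]
  [7] addr=0x37 blk=6 s=0: L1-HIT | VC [8]
  [8] addr=0x57 blk=10 s=0: MISS | VC [8, 6]
  [9] addr=0x30 blk=6 s=0: VC-HIT | VC [8, 10]
  [10] addr=0x17 blk=2 s=0: MISS | VC [8, 10, 6]
  [11] addr=0x25 blk=4 s=0: MISS | VC [8, 10, 6, 2]
  [12] addr=0x15 blk=2 s=0: VC-HIT | VC [8, 10, 6, 4]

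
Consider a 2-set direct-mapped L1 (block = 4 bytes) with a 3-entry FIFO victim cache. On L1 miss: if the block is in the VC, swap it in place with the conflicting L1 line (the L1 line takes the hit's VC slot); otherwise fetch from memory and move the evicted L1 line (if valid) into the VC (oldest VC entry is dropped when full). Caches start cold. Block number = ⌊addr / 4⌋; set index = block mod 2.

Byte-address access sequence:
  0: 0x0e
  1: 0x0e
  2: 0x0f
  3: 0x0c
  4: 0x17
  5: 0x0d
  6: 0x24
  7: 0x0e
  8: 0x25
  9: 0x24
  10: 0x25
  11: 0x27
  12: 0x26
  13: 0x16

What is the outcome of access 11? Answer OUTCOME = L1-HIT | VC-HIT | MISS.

0: 0xe (blk 3, set 1) → MISS  vc=[]
1: 0xe (blk 3, set 1) → L1-HIT  vc=[]
2: 0xf (blk 3, set 1) → L1-HIT  vc=[]
3: 0xc (blk 3, set 1) → L1-HIT  vc=[]
4: 0x17 (blk 5, set 1) → MISS  vc=[3]
5: 0xd (blk 3, set 1) → VC-HIT  vc=[5]
6: 0x24 (blk 9, set 1) → MISS  vc=[5, 3]
7: 0xe (blk 3, set 1) → VC-HIT  vc=[5, 9]
8: 0x25 (blk 9, set 1) → VC-HIT  vc=[5, 3]
9: 0x24 (blk 9, set 1) → L1-HIT  vc=[5, 3]
10: 0x25 (blk 9, set 1) → L1-HIT  vc=[5, 3]
11: 0x27 (blk 9, set 1) → L1-HIT  vc=[5, 3]
12: 0x26 (blk 9, set 1) → L1-HIT  vc=[5, 3]
13: 0x16 (blk 5, set 1) → VC-HIT  vc=[9, 3]

OUTCOME = L1-HIT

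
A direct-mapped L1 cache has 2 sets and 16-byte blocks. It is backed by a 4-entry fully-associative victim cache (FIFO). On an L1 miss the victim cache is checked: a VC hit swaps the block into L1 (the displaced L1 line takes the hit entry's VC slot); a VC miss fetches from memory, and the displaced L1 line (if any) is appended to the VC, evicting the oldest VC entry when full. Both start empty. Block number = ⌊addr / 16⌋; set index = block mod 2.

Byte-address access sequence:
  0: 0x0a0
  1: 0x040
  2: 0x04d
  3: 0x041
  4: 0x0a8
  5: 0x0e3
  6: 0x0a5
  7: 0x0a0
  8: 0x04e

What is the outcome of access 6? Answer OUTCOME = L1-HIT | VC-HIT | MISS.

#0 0xa0→b10/s0 MISS; vc=[]
#1 0x40→b4/s0 MISS; vc=[10]
#2 0x4d→b4/s0 L1-HIT; vc=[10]
#3 0x41→b4/s0 L1-HIT; vc=[10]
#4 0xa8→b10/s0 VC-HIT; vc=[4]
#5 0xe3→b14/s0 MISS; vc=[4,10]
#6 0xa5→b10/s0 VC-HIT; vc=[4,14]
#7 0xa0→b10/s0 L1-HIT; vc=[4,14]
#8 0x4e→b4/s0 VC-HIT; vc=[10,14]

OUTCOME = VC-HIT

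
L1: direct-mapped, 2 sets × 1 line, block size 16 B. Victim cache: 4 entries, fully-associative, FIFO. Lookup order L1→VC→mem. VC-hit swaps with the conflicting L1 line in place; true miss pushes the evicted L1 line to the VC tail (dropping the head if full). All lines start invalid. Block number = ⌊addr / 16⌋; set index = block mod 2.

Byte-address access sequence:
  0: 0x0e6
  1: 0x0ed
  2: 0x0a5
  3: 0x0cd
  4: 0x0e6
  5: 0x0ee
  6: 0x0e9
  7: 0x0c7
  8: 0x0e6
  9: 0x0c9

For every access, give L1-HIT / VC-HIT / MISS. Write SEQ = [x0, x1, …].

  [0] addr=0xe6 blk=14 s=0: MISS | VC []
  [1] addr=0xed blk=14 s=0: L1-HIT | VC []
  [2] addr=0xa5 blk=10 s=0: MISS | VC [14]
  [3] addr=0xcd blk=12 s=0: MISS | VC [14, 10]
  [4] addr=0xe6 blk=14 s=0: VC-HIT | VC [12, 10]
  [5] addr=0xee blk=14 s=0: L1-HIT | VC [12, 10]
  [6] addr=0xe9 blk=14 s=0: L1-HIT | VC [12, 10]
  [7] addr=0xc7 blk=12 s=0: VC-HIT | VC [14, 10]
  [8] addr=0xe6 blk=14 s=0: VC-HIT | VC [12, 10]
  [9] addr=0xc9 blk=12 s=0: VC-HIT | VC [14, 10]

SEQ = [MISS, L1-HIT, MISS, MISS, VC-HIT, L1-HIT, L1-HIT, VC-HIT, VC-HIT, VC-HIT]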